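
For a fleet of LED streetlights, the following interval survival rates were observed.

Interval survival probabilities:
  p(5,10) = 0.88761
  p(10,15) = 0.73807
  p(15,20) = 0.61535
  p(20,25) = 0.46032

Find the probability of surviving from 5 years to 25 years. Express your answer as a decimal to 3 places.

0.186

Chaining the interval survival probabilities: 0.88761 × 0.73807 × 0.61535 × 0.46032.
= 0.185567.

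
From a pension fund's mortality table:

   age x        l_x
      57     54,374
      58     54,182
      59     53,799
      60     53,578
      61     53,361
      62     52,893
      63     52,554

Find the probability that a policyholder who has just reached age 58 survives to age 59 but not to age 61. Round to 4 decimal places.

We want 1|2q58 = (l_59 − l_61)/l_58.
This is the probability of reaching 59 but not 61, conditional on being alive at 58: (l_59 − l_61) / l_58.
= (53,799 − 53,361) / 54,182 = 438 / 54,182 = 0.008084.

0.0081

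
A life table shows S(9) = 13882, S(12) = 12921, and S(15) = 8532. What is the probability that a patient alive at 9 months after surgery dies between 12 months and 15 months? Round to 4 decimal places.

0.3162

This is the probability of reaching 12 but not 15, conditional on being alive at 9: (S(12) − S(15)) / S(9).
= (12921 − 8532) / 13882 = 4389 / 13882 = 0.316165.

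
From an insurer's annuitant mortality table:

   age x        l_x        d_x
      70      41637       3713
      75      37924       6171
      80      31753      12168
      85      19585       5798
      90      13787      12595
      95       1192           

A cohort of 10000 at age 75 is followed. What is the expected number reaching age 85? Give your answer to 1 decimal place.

5164.3

The relevant probability is 19585/37924 = 0.516428.
Expected number = 10000 × 0.516428 = 5164.3.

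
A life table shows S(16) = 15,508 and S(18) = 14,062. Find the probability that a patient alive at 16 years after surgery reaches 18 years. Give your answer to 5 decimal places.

0.90676

The conditional survival probability is S(18)/S(16) = 14,062/15,508 = 0.906758.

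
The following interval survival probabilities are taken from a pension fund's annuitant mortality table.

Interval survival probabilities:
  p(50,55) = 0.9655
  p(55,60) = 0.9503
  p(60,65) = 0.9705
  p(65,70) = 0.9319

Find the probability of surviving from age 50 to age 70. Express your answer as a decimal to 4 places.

The overall survival probability is 0.9655 × 0.9503 × 0.9705 × 0.9319.
= 0.829808.

0.8298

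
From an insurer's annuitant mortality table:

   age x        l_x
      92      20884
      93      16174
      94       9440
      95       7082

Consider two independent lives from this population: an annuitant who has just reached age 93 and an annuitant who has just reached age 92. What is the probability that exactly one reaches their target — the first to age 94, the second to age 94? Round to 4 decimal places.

p₁ = l_94/l_93 = 9440/16174 = 0.583653; p₂ = l_94/l_92 = 9440/20884 = 0.452021.
P(exactly one) = p₁(1−p₂) + (1−p₁)p₂ = 0.319830 + 0.188198 = 0.508027.

0.5080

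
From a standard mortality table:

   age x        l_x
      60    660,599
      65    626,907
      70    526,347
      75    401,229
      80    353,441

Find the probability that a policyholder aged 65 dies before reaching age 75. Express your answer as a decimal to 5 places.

0.35999

P(die before 75 | alive at 65) = 1 − l_75/l_65 = 1 − 401,229/626,907 = (225,678)/626,907 = 0.359986.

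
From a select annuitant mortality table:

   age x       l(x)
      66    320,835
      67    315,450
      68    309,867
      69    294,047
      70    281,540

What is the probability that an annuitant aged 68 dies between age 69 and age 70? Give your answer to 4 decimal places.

0.0404

This is the probability of reaching 69 but not 70, conditional on being alive at 68: (l(69) − l(70)) / l(68).
= (294,047 − 281,540) / 309,867 = 12,507 / 309,867 = 0.040362.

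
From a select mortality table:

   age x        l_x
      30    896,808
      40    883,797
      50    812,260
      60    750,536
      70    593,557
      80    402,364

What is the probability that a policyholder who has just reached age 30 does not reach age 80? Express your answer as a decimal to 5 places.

P(die before 80 | alive at 30) = 1 − l_80/l_30 = 1 − 402,364/896,808 = (494,444)/896,808 = 0.551338.

0.55134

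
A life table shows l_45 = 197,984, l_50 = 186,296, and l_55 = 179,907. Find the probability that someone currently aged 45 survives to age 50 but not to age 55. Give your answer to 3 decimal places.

0.032

This is the probability of reaching 50 but not 55, conditional on being alive at 45: (l_50 − l_55) / l_45.
= (186,296 − 179,907) / 197,984 = 6,389 / 197,984 = 0.032270.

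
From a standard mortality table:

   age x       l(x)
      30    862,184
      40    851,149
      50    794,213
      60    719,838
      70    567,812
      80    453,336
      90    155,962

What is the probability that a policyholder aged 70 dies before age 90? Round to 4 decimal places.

0.7253

P(die before 90 | alive at 70) = 1 − l(90)/l(70) = 1 − 155,962/567,812 = (411,850)/567,812 = 0.725328.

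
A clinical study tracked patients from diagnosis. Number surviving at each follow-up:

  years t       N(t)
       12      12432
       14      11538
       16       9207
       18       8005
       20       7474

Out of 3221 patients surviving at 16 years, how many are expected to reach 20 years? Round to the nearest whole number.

2615

The relevant probability is 7474/9207 = 0.811774.
Expected number = 3221 × 0.811774 = 2615.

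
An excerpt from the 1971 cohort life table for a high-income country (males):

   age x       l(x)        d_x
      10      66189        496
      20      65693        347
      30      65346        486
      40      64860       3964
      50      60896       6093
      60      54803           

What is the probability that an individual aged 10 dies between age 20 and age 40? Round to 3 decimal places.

This is the probability of reaching 20 but not 40, conditional on being alive at 10: (l(20) − l(40)) / l(10).
= (65693 − 64860) / 66189 = 833 / 66189 = 0.012585.

0.013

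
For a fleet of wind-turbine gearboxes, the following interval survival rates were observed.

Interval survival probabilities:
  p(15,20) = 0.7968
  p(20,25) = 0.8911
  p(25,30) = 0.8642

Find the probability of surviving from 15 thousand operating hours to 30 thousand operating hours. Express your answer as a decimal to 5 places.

0.61361

Survival from 15 to 30 is the product of surviving each interval: 0.7968 × 0.8911 × 0.8642.
= 0.613607.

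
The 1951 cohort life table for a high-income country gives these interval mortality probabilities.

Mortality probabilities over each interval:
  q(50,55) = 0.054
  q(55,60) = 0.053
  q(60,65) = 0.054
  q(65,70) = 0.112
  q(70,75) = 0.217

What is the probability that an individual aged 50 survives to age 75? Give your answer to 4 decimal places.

0.5893

Chaining the interval survival probabilities: (1 − 0.054) × (1 − 0.053) × (1 − 0.054) × (1 − 0.112) × (1 − 0.217).
= 0.946 × 0.947 × 0.946 × 0.888 × 0.783 = 0.589260.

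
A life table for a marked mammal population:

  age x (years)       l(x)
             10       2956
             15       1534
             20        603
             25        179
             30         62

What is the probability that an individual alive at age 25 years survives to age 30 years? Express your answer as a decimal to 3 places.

The conditional survival probability is l(30)/l(25) = 62/179 = 0.346369.

0.346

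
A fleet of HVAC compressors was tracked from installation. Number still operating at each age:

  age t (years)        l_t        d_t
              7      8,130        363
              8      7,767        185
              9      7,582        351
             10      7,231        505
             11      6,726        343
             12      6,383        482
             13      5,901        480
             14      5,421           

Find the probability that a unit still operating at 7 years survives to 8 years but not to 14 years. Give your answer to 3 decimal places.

This is the probability of reaching 8 but not 14, conditional on being operational at 7: (l_8 − l_14) / l_7.
= (7,767 − 5,421) / 8,130 = 2,346 / 8,130 = 0.288561.

0.289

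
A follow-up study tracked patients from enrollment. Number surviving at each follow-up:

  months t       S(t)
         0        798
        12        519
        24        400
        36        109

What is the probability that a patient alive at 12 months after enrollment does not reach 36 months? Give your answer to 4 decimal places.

0.7900

P(die before 36 | alive at 12) = 1 − S(36)/S(12) = 1 − 109/519 = (410)/519 = 0.789981.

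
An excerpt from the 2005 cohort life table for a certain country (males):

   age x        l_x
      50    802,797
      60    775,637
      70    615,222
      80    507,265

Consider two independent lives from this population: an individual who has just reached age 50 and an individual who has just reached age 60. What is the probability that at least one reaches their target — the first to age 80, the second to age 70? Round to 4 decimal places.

p₁ = l_80/l_50 = 507,265/802,797 = 0.631872; p₂ = l_70/l_60 = 615,222/775,637 = 0.793183.
P(at least one) = 1 − (1−p₁)(1−p₂) = 1 − 0.368128 × 0.206817 = 0.923865.

0.9239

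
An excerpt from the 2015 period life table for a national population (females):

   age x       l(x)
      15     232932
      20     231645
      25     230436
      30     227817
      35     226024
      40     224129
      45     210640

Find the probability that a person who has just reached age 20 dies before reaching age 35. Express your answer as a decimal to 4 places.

0.0243

P(die before 35 | alive at 20) = 1 − l(35)/l(20) = 1 − 226024/231645 = (5621)/231645 = 0.024266.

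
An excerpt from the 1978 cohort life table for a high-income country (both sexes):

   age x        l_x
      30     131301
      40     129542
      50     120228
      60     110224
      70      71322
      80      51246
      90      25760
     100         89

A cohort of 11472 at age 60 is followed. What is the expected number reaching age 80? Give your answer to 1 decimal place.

The relevant probability is 51246/110224 = 0.464926.
Expected number = 11472 × 0.464926 = 5333.6.

5333.6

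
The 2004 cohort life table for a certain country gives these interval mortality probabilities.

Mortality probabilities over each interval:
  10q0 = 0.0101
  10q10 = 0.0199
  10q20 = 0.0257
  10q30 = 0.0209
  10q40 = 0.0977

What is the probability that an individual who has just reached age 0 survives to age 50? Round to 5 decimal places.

50p0 = (1 − 0.0101) × (1 − 0.0199) × (1 − 0.0257) × (1 − 0.0209) × (1 − 0.0977).
= 0.9899 × 0.9801 × 0.9743 × 0.9791 × 0.9023 = 0.835088.

0.83509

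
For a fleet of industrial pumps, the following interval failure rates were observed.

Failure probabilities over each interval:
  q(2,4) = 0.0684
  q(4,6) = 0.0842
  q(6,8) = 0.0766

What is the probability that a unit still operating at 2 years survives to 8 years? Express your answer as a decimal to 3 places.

0.788

Survival from 2 to 8 is the product of surviving each interval: (1 − 0.0684) × (1 − 0.0842) × (1 − 0.0766).
= 0.9316 × 0.9158 × 0.9234 = 0.787807.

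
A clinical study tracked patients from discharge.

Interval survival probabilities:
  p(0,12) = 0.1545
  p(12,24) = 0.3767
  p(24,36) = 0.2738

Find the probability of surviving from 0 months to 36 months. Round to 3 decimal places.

0.016

Chaining the interval survival probabilities: 0.1545 × 0.3767 × 0.2738.
= 0.015935.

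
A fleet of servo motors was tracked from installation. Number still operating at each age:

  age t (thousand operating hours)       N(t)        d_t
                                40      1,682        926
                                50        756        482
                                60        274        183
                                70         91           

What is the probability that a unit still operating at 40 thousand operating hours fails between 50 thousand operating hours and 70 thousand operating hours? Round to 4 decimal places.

This is the probability of reaching 50 but not 70, conditional on being operational at 40: (N(50) − N(70)) / N(40).
= (756 − 91) / 1,682 = 665 / 1,682 = 0.395363.

0.3954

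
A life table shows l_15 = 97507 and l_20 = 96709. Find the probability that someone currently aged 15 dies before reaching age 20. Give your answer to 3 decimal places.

P(die before 20 | alive at 15) = 1 − l_20/l_15 = 1 − 96709/97507 = (798)/97507 = 0.008184.

0.008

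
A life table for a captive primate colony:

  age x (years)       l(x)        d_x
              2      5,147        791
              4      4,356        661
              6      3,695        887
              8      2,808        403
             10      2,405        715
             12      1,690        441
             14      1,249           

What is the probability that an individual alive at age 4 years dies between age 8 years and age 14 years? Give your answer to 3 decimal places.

This is the probability of reaching 8 but not 14, conditional on being alive at 4: (l(8) − l(14)) / l(4).
= (2,808 − 1,249) / 4,356 = 1,559 / 4,356 = 0.357897.

0.358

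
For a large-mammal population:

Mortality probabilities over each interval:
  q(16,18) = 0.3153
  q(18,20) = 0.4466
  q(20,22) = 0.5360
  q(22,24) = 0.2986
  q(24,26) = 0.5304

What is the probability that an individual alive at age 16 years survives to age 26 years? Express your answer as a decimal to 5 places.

P(survive 16→26) = (1 − 0.3153) × (1 − 0.4466) × (1 − 0.5360) × (1 − 0.2986) × (1 − 0.5304).
= 0.6847 × 0.5534 × 0.4640 × 0.7014 × 0.4696 = 0.057910.

0.05791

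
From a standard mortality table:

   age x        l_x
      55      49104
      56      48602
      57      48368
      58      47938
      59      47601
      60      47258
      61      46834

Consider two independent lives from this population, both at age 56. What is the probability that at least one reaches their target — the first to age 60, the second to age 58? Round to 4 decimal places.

p₁ = l_60/l_56 = 47258/48602 = 0.972347; p₂ = l_58/l_56 = 47938/48602 = 0.986338.
P(at least one) = 1 − (1−p₁)(1−p₂) = 1 − 0.027653 × 0.013662 = 0.999622.

0.9996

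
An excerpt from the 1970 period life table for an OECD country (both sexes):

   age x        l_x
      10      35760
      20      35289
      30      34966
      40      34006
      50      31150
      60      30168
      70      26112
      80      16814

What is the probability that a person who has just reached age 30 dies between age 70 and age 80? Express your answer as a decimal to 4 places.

0.2659

We want 40|10q30 = (l_70 − l_80)/l_30.
This is the probability of reaching 70 but not 80, conditional on being alive at 30: (l_70 − l_80) / l_30.
= (26112 − 16814) / 34966 = 9298 / 34966 = 0.265915.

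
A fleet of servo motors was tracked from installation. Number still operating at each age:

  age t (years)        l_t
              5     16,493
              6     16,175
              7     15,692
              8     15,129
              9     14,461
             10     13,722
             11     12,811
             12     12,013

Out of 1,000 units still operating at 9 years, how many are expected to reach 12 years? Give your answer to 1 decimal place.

The relevant probability is 12,013/14,461 = 0.830717.
Expected number = 1,000 × 0.830717 = 830.7.

830.7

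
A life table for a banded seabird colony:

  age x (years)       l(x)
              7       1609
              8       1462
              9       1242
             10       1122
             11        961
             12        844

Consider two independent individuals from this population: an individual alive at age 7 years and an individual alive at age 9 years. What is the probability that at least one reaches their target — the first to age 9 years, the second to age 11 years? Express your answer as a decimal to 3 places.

0.948

p₁ = l(9)/l(7) = 1242/1609 = 0.771908; p₂ = l(11)/l(9) = 961/1242 = 0.773752.
P(at least one) = 1 − (1−p₁)(1−p₂) = 1 − 0.228092 × 0.226248 = 0.948395.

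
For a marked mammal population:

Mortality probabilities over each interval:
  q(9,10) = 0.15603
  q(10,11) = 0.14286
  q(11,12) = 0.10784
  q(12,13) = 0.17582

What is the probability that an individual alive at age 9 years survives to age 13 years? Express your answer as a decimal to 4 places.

The overall survival probability is (1 − 0.15603) × (1 − 0.14286) × (1 − 0.10784) × (1 − 0.17582).
= 0.84397 × 0.85714 × 0.89216 × 0.82418 = 0.531917.

0.5319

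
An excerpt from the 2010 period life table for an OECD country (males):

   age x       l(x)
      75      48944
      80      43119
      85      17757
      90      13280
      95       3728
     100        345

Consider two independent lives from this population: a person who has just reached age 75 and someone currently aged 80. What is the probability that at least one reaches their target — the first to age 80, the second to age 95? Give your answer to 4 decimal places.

0.8913

p₁ = l(80)/l(75) = 43119/48944 = 0.880986; p₂ = l(95)/l(80) = 3728/43119 = 0.086458.
P(at least one) = 1 − (1−p₁)(1−p₂) = 1 − 0.119014 × 0.913542 = 0.891276.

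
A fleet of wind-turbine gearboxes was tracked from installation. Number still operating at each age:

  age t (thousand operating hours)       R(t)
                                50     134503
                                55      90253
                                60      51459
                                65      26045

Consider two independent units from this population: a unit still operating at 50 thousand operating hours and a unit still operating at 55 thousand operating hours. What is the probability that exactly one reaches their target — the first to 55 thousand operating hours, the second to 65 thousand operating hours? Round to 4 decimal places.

0.5723

p₁ = R(55)/R(50) = 90253/134503 = 0.671011; p₂ = R(65)/R(55) = 26045/90253 = 0.288578.
P(exactly one) = p₁(1−p₂) + (1−p₁)p₂ = 0.477372 + 0.094939 = 0.572311.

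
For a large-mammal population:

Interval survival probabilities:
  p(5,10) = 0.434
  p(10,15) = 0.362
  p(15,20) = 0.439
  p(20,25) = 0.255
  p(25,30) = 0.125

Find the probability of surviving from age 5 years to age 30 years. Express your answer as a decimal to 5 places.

0.00220

P(survive 5→30) = 0.434 × 0.362 × 0.439 × 0.255 × 0.125.
= 0.002198.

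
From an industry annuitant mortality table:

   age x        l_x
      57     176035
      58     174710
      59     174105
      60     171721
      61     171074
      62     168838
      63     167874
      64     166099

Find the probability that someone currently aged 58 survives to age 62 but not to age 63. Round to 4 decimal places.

0.0055

We want 4|1q58 = (l_62 − l_63)/l_58.
This is the probability of reaching 62 but not 63, conditional on being alive at 58: (l_62 − l_63) / l_58.
= (168838 − 167874) / 174710 = 964 / 174710 = 0.005518.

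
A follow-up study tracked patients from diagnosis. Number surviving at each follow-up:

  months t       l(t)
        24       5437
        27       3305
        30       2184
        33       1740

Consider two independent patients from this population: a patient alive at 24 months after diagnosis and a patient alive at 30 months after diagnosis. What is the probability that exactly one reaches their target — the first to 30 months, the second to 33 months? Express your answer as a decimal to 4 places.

0.5583

p₁ = l(30)/l(24) = 2184/5437 = 0.401692; p₂ = l(33)/l(30) = 1740/2184 = 0.796703.
P(exactly one) = p₁(1−p₂) + (1−p₁)p₂ = 0.081663 + 0.476674 = 0.558337.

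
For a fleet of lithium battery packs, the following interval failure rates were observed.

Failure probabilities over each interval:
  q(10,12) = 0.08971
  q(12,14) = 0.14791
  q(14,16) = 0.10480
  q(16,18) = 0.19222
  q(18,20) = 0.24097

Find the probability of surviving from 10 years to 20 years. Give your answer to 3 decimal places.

The overall survival probability is (1 − 0.08971) × (1 − 0.14791) × (1 − 0.10480) × (1 − 0.19222) × (1 − 0.24097).
= 0.91029 × 0.85209 × 0.89520 × 0.80778 × 0.75903 = 0.425733.

0.426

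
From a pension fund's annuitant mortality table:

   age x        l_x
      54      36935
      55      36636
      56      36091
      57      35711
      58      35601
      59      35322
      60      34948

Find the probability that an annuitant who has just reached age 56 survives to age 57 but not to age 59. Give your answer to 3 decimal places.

0.011

We want 1|2q56 = (l_57 − l_59)/l_56.
This is the probability of reaching 57 but not 59, conditional on being alive at 56: (l_57 − l_59) / l_56.
= (35711 − 35322) / 36091 = 389 / 36091 = 0.010778.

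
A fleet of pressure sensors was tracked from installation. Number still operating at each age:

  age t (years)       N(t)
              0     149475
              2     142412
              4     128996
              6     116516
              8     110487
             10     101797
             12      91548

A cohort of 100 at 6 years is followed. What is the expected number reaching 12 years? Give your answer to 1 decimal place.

78.6

The relevant probability is 91548/116516 = 0.785712.
Expected number = 100 × 0.785712 = 78.6.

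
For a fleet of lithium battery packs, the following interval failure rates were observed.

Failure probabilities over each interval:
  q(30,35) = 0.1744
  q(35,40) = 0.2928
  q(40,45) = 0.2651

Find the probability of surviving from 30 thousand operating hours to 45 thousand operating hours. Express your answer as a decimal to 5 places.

The overall survival probability is (1 − 0.1744) × (1 − 0.2928) × (1 − 0.2651).
= 0.8256 × 0.7072 × 0.7349 = 0.429082.

0.42908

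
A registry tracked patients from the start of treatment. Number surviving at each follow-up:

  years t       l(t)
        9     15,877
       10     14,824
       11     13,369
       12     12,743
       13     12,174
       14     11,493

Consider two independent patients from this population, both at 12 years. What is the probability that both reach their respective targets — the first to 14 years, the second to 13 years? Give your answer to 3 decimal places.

p₁ = l(14)/l(12) = 11,493/12,743 = 0.901907; p₂ = l(13)/l(12) = 12,174/12,743 = 0.955348.
P(both) = p₁ × p₂ = 0.901907 × 0.955348 = 0.861635.

0.862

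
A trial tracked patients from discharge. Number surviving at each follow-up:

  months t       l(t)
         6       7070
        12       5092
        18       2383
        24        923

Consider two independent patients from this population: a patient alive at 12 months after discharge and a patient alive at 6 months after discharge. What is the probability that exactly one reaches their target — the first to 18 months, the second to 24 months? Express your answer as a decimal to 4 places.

p₁ = l(18)/l(12) = 2383/5092 = 0.467989; p₂ = l(24)/l(6) = 923/7070 = 0.130552.
P(exactly one) = p₁(1−p₂) + (1−p₁)p₂ = 0.406892 + 0.069455 = 0.476347.

0.4763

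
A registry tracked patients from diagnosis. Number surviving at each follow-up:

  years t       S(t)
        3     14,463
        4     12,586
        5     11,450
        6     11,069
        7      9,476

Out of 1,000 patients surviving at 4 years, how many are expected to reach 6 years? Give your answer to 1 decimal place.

The relevant probability is 11,069/12,586 = 0.879469.
Expected number = 1,000 × 0.879469 = 879.5.

879.5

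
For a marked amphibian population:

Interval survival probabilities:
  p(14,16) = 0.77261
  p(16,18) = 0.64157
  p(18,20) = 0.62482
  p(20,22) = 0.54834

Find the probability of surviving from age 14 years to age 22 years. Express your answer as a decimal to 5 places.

0.16983

P(survive 14→22) = 0.77261 × 0.64157 × 0.62482 × 0.54834.
= 0.169828.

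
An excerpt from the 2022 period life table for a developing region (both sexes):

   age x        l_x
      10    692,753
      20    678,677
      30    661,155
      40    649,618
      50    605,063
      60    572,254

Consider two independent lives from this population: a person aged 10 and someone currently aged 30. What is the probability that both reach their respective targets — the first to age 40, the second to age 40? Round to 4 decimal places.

0.9214

p₁ = l_40/l_10 = 649,618/692,753 = 0.937734; p₂ = l_40/l_30 = 649,618/661,155 = 0.982550.
P(both) = p₁ × p₂ = 0.937734 × 0.982550 = 0.921371.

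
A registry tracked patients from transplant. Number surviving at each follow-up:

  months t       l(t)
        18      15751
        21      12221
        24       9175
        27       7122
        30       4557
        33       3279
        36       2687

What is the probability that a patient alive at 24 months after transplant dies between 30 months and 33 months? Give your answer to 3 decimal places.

0.139

This is the probability of reaching 30 but not 33, conditional on being alive at 24: (l(30) − l(33)) / l(24).
= (4557 − 3279) / 9175 = 1278 / 9175 = 0.139292.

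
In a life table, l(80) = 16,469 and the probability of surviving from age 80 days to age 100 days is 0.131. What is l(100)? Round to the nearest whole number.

l(100) = l(80) × p = 16,469 × 0.131 = 2157.

2157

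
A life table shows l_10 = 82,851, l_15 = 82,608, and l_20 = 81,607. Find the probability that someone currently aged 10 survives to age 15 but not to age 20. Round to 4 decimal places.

This is the probability of reaching 15 but not 20, conditional on being alive at 10: (l_15 − l_20) / l_10.
= (82,608 − 81,607) / 82,851 = 1,001 / 82,851 = 0.012082.

0.0121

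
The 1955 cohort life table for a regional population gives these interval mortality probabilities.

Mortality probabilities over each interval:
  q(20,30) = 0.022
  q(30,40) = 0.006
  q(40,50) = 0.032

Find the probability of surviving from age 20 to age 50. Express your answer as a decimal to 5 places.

0.94102

Chaining the interval survival probabilities: (1 − 0.022) × (1 − 0.006) × (1 − 0.032).
= 0.978 × 0.994 × 0.968 = 0.941024.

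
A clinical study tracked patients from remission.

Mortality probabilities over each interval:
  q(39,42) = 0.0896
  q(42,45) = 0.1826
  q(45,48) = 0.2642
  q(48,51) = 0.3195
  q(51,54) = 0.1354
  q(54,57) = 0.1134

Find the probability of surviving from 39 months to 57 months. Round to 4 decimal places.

Chaining the interval survival probabilities: (1 − 0.0896) × (1 − 0.1826) × (1 − 0.2642) × (1 − 0.3195) × (1 − 0.1354) × (1 − 0.1134).
= 0.9104 × 0.8174 × 0.7358 × 0.6805 × 0.8646 × 0.8866 = 0.285626.

0.2856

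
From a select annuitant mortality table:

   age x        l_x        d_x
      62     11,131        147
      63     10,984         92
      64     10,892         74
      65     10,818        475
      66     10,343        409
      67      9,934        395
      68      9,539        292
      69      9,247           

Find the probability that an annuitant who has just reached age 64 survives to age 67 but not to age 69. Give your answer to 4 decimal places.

0.0631

This is the probability of reaching 67 but not 69, conditional on being alive at 64: (l_67 − l_69) / l_64.
= (9,934 − 9,247) / 10,892 = 687 / 10,892 = 0.063074.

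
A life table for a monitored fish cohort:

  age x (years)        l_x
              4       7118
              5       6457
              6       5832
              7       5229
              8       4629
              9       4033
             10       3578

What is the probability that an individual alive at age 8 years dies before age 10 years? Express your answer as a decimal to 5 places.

P(die before 10 | alive at 8) = 1 − l_10/l_8 = 1 − 3578/4629 = (1051)/4629 = 0.227047.

0.22705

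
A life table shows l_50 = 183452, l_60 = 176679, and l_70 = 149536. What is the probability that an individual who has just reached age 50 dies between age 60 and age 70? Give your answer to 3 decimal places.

0.148

This is the probability of reaching 60 but not 70, conditional on being alive at 50: (l_60 − l_70) / l_50.
= (176679 − 149536) / 183452 = 27143 / 183452 = 0.147957.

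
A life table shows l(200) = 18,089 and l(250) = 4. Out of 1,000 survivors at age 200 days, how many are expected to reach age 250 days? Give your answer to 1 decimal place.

The relevant probability is 4/18,089 = 0.000221.
Expected number = 1,000 × 0.000221 = 0.2.

0.2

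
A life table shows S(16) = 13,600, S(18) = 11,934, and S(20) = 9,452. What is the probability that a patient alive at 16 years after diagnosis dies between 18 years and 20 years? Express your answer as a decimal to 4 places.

This is the probability of reaching 18 but not 20, conditional on being alive at 16: (S(18) − S(20)) / S(16).
= (11,934 − 9,452) / 13,600 = 2,482 / 13,600 = 0.182500.

0.1825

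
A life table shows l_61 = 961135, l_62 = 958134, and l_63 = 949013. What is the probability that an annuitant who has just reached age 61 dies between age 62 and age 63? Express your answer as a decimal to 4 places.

0.0095

We want 1|1q61 = (l_62 − l_63)/l_61.
This is the probability of reaching 62 but not 63, conditional on being alive at 61: (l_62 − l_63) / l_61.
= (958134 − 949013) / 961135 = 9121 / 961135 = 0.009490.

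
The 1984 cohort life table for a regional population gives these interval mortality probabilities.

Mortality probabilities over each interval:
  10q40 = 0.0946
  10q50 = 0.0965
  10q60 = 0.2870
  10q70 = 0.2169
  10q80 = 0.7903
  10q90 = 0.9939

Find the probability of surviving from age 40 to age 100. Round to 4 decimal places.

60p40 = (1 − 0.0946) × (1 − 0.0965) × (1 − 0.2870) × (1 − 0.2169) × (1 − 0.7903) × (1 − 0.9939).
= 0.9054 × 0.9035 × 0.7130 × 0.7831 × 0.2097 × 0.0061 = 0.000584.

0.0006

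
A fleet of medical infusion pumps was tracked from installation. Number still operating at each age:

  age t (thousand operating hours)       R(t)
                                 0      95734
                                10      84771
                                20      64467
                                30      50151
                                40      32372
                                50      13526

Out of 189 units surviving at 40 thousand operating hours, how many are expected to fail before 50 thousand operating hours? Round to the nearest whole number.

The relevant probability is 1 − 13526/32372 = 0.582170.
Expected number = 189 × 0.582170 = 110.

110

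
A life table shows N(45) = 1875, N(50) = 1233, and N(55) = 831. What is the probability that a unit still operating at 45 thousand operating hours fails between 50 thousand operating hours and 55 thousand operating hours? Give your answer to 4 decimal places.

0.2144

This is the probability of reaching 50 but not 55, conditional on being operational at 45: (N(50) − N(55)) / N(45).
= (1233 − 831) / 1875 = 402 / 1875 = 0.214400.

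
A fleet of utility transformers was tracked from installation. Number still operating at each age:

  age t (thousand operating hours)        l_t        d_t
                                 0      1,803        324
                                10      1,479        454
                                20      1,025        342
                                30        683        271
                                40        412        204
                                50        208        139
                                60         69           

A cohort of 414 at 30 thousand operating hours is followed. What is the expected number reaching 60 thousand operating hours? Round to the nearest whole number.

42

The relevant probability is 69/683 = 0.101025.
Expected number = 414 × 0.101025 = 42.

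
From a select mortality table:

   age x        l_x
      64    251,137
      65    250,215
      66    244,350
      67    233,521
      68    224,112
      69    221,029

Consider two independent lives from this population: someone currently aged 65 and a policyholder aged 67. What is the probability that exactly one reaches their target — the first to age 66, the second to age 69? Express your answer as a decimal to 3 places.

p₁ = l_66/l_65 = 244,350/250,215 = 0.976560; p₂ = l_69/l_67 = 221,029/233,521 = 0.946506.
P(exactly one) = p₁(1−p₂) + (1−p₁)p₂ = 0.052240 + 0.022186 = 0.074426.

0.074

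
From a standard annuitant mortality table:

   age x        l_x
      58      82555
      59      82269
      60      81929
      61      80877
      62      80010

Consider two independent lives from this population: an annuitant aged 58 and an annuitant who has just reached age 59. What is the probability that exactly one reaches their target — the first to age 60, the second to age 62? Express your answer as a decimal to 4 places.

0.0346

p₁ = l_60/l_58 = 81929/82555 = 0.992417; p₂ = l_62/l_59 = 80010/82269 = 0.972541.
P(exactly one) = p₁(1−p₂) + (1−p₁)p₂ = 0.027251 + 0.007375 = 0.034626.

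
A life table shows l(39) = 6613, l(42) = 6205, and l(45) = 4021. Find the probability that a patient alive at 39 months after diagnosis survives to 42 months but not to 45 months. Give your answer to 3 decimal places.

0.330

This is the probability of reaching 42 but not 45, conditional on being alive at 39: (l(42) − l(45)) / l(39).
= (6205 − 4021) / 6613 = 2184 / 6613 = 0.330259.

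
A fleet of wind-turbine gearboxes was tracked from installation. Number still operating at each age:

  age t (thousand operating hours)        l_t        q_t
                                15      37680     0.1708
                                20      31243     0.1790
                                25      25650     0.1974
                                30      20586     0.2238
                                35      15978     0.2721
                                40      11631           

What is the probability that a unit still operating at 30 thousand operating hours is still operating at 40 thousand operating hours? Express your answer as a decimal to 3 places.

0.565

The conditional survival probability is l_40/l_30 = 11631/20586 = 0.564996.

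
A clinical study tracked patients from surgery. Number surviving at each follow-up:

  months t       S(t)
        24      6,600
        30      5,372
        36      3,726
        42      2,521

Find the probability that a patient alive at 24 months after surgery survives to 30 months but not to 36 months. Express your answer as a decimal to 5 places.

This is the probability of reaching 30 but not 36, conditional on being alive at 24: (S(30) − S(36)) / S(24).
= (5,372 − 3,726) / 6,600 = 1,646 / 6,600 = 0.249394.

0.24939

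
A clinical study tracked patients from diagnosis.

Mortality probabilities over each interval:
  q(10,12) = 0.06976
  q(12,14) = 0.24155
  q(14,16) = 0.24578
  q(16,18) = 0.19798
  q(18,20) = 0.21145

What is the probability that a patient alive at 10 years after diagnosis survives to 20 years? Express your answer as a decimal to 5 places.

The overall survival probability is (1 − 0.06976) × (1 − 0.24155) × (1 − 0.24578) × (1 − 0.19798) × (1 − 0.21145).
= 0.93024 × 0.75845 × 0.75422 × 0.80202 × 0.78855 = 0.336538.

0.33654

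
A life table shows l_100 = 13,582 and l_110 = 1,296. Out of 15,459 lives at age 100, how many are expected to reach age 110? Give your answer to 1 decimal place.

The relevant probability is 1,296/13,582 = 0.095420.
Expected number = 15,459 × 0.095420 = 1475.1.

1475.1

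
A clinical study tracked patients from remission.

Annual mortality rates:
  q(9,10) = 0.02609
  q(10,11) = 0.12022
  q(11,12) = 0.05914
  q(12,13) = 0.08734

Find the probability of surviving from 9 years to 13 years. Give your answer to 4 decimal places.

0.7357

P(survive 9→13) = (1 − 0.02609) × (1 − 0.12022) × (1 − 0.05914) × (1 − 0.08734).
= 0.97391 × 0.87978 × 0.94086 × 0.91266 = 0.735744.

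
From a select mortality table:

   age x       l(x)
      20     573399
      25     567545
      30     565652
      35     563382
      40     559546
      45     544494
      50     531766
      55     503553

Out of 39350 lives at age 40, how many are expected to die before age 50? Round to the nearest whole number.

The relevant probability is 1 − 531766/559546 = 0.049647.
Expected number = 39350 × 0.049647 = 1954.

1954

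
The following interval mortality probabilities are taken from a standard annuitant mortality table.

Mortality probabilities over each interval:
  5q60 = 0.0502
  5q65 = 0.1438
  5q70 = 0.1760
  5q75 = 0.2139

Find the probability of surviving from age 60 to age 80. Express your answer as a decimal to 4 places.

20p60 = (1 − 0.0502) × (1 − 0.1438) × (1 − 0.1760) × (1 − 0.2139).
= 0.9498 × 0.8562 × 0.8240 × 0.7861 = 0.526760.

0.5268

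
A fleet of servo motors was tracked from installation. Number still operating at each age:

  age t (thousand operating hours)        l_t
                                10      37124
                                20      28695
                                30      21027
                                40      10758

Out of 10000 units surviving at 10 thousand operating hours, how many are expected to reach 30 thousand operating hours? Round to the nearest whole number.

5664

The relevant probability is 21027/37124 = 0.566399.
Expected number = 10000 × 0.566399 = 5664.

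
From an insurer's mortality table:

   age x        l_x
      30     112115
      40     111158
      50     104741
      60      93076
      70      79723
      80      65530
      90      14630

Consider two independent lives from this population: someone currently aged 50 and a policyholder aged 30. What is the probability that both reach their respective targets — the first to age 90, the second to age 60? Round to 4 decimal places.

p₁ = l_90/l_50 = 14630/104741 = 0.139678; p₂ = l_60/l_30 = 93076/112115 = 0.830183.
P(both) = p₁ × p₂ = 0.139678 × 0.830183 = 0.115958.

0.1160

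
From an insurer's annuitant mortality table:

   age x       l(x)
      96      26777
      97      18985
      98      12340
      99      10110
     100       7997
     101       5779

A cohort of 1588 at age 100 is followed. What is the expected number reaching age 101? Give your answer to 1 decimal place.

The relevant probability is 5779/7997 = 0.722646.
Expected number = 1588 × 0.722646 = 1147.6.

1147.6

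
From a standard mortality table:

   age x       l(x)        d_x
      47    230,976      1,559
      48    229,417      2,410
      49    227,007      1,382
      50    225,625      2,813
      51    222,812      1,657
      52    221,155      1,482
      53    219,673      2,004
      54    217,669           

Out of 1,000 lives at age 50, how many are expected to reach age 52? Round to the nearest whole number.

The relevant probability is 221,155/225,625 = 0.980188.
Expected number = 1,000 × 0.980188 = 980.

980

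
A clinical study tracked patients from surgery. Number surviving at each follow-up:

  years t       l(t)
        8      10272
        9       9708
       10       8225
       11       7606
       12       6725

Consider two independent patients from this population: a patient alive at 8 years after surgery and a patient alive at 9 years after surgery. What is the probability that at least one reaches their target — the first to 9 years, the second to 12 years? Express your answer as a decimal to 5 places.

0.98313

p₁ = l(9)/l(8) = 9708/10272 = 0.945093; p₂ = l(12)/l(9) = 6725/9708 = 0.692728.
P(at least one) = 1 − (1−p₁)(1−p₂) = 1 − 0.054907 × 0.307272 = 0.983129.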